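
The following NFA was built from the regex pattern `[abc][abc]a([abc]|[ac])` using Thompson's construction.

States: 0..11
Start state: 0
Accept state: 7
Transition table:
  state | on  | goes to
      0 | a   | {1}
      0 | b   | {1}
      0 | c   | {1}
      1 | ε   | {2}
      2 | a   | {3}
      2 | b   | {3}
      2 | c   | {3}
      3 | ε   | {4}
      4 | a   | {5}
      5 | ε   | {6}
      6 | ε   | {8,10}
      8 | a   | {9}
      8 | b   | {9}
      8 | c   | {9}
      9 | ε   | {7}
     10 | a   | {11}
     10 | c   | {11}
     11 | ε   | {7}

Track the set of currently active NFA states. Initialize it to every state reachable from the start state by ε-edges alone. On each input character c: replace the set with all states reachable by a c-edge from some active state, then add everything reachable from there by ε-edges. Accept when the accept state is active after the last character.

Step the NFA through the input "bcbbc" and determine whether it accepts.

S₀ = ε-closure({0}) = {0}
'b' @ 1: {1,2}
'c' @ 2: {3,4}
'b' @ 3: {}  — no active states
rest 'bc' ignored (set empty)
after full input: {}  (accept=7 not in)

Answer: REJECT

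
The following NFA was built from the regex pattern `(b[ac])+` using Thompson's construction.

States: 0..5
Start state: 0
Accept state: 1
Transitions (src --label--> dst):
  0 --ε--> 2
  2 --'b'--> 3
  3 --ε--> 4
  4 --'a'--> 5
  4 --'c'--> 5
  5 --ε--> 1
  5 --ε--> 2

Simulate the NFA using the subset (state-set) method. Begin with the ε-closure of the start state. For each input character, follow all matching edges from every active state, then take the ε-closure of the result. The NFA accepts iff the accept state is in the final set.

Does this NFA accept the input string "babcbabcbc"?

Answer: ACCEPT

Steps:
start: ε-closure({0}) = {0,2}
'b' @ 1: {3,4}
'a' @ 2: {1,2,5}  [accepting]
'b' @ 3: {3,4}
'c' @ 4: {1,2,5}  [accepting]
'b' @ 5: {3,4}
'a' @ 6: {1,2,5}  [accepting]
'b' @ 7: {3,4}
'c' @ 8: {1,2,5}  [accepting]
'b' @ 9: {3,4}
'c' @ 10: {1,2,5}  [accepting]
final: {1,2,5}; accept 1 in set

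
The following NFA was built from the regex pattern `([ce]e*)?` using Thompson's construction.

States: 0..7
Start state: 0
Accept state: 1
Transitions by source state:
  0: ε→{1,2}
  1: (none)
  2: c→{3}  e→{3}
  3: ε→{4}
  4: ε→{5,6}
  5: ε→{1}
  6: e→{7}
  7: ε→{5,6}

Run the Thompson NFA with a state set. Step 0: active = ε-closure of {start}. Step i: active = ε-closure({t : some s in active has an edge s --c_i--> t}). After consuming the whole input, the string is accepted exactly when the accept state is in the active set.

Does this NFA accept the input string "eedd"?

start: ε-closure({0}) = {0,1,2}
'e' @ 1: {1,3,4,5,6}  ✓accept
'e' @ 2: {1,5,6,7}  ✓accept
'd' @ 3: {}  — no active states
rest 'd' ignored (set empty)
end set {} — state 1 not in

Answer: REJECT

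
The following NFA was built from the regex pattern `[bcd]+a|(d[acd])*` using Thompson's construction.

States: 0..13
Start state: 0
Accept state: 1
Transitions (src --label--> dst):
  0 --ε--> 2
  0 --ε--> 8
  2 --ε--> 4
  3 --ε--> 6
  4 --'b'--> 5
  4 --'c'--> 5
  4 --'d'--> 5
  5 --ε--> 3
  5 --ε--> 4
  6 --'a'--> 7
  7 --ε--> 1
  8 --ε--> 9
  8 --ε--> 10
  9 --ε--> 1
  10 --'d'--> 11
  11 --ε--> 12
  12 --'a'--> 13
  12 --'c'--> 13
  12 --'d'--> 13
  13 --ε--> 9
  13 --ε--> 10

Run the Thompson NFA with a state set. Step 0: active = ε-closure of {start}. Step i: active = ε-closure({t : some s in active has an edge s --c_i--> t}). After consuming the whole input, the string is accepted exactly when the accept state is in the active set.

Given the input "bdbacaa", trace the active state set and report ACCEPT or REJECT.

initial (ε-close {0}): {0,1,2,4,8,9,10}
'b' @ 1: {3,4,5,6}
'd' @ 2: {3,4,5,6}
'b' @ 3: {3,4,5,6}
'a' @ 4: {1,7}  [accepting]
'c' @ 5: {}  — state set empty
rest 'aa' ignored (set empty)
after full input: {}  (accept=1 not in)

Answer: REJECT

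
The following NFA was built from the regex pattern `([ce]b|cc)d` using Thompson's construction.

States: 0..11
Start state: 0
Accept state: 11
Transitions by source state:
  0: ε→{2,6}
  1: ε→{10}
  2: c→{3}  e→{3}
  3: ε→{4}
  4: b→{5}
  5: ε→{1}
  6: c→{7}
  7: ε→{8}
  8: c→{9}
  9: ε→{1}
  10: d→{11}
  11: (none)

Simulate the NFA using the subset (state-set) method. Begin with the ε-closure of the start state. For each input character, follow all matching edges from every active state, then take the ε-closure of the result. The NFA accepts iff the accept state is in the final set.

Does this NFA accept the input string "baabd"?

Answer: REJECT

Steps:
start: ε-closure({0}) = {0,2,6}
'b' @ 1: {}  — no active states
rest 'aabd' ignored (set empty)
end set {} — state 11 not in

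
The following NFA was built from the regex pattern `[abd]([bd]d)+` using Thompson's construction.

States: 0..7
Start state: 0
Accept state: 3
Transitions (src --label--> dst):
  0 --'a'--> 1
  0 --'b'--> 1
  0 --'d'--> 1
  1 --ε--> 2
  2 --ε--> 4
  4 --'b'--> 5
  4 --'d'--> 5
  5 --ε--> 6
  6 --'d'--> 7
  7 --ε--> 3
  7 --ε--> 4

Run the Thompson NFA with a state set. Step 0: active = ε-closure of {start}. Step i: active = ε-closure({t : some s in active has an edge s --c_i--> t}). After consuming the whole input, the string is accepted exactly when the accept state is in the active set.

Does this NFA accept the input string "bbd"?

initial (ε-close {0}): {0}
'b' @ 1: {1,2,4}
'b' @ 2: {5,6}
'd' @ 3: {3,4,7}  ✓accept
final: {3,4,7}; accept 3 in set

Answer: ACCEPT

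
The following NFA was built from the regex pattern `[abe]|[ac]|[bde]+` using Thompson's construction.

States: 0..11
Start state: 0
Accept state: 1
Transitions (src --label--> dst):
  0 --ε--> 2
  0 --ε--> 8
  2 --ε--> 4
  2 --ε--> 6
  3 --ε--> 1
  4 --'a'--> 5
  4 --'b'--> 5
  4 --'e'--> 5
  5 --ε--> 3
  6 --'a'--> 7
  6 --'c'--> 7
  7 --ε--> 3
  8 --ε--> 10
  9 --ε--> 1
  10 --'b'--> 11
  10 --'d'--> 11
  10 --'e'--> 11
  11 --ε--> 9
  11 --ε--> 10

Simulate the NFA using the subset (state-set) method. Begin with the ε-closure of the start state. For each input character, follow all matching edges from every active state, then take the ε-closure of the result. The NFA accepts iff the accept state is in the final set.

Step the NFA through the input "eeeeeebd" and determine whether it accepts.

Answer: ACCEPT

Steps:
S₀ = ε-closure({0}) = {0,2,4,6,8,10}
'e' @ 1: {1,3,5,9,10,11}  ✓accept
'e' @ 2: {1,9,10,11}  ✓accept
'e' @ 3: {1,9,10,11}  ✓accept
'e' @ 4: {1,9,10,11}  ✓accept
'e' @ 5: {1,9,10,11}  ✓accept
'e' @ 6: {1,9,10,11}  ✓accept
'b' @ 7: {1,9,10,11}  ✓accept
'd' @ 8: {1,9,10,11}  ✓accept
final: {1,9,10,11}; accept 1 in set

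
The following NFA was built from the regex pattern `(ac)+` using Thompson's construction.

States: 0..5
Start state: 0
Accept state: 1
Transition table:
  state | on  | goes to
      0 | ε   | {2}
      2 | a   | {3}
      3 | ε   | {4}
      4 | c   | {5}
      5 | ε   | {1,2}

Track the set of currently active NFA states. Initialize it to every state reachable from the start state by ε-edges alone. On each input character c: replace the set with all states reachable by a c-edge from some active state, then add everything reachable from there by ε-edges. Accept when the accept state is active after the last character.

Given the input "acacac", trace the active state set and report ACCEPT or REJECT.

S₀ = ε-closure({0}) = {0,2}
'a' @ 1: {3,4}
'c' @ 2: {1,2,5}  [accepting]
'a' @ 3: {3,4}
'c' @ 4: {1,2,5}  [accepting]
'a' @ 5: {3,4}
'c' @ 6: {1,2,5}  [accepting]
after full input: {1,2,5}  (accept=1 in)

Answer: ACCEPT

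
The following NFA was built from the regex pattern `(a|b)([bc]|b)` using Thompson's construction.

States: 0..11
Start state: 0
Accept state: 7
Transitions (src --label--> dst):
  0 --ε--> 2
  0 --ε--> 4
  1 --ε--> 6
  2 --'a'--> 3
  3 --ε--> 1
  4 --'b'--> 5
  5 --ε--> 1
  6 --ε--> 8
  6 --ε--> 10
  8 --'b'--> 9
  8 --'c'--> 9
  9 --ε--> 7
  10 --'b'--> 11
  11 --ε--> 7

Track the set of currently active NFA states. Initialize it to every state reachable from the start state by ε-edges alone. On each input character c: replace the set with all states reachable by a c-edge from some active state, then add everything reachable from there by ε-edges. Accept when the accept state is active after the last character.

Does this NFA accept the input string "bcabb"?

initial (ε-close {0}): {0,2,4}
'b' @ 1: {1,5,6,8,10}
'c' @ 2: {7,9}  (accept∈set)
'a' @ 3: {}  — no active states
rest 'bb' ignored (set empty)
end set {} — state 7 not in

Answer: REJECT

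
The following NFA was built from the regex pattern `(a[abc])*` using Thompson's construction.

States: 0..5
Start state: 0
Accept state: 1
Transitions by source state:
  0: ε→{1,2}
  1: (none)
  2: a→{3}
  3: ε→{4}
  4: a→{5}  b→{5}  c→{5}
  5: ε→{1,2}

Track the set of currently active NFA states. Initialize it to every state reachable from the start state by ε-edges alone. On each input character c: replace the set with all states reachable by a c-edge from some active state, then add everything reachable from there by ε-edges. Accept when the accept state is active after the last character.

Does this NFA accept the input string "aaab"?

Answer: ACCEPT

Trace:
S₀ = ε-closure({0}) = {0,1,2}
'a' @ 1: {3,4}
'a' @ 2: {1,2,5}  [accepting]
'a' @ 3: {3,4}
'b' @ 4: {1,2,5}  [accepting]
final: {1,2,5}; accept 1 in set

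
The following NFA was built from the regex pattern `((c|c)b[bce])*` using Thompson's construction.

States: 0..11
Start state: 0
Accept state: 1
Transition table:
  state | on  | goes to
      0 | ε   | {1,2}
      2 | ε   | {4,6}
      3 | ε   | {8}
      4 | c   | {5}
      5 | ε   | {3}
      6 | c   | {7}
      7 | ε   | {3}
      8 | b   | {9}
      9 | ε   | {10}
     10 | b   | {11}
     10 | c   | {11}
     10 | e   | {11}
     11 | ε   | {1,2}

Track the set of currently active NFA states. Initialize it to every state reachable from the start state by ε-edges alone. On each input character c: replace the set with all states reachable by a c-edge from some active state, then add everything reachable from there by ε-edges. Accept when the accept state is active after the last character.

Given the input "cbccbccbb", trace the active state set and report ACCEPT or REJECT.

S₀ = ε-closure({0}) = {0,1,2,4,6}
'c' @ 1: {3,5,7,8}
'b' @ 2: {9,10}
'c' @ 3: {1,2,4,6,11}  ✓accept
'c' @ 4: {3,5,7,8}
'b' @ 5: {9,10}
'c' @ 6: {1,2,4,6,11}  ✓accept
'c' @ 7: {3,5,7,8}
'b' @ 8: {9,10}
'b' @ 9: {1,2,4,6,11}  ✓accept
end set {1,2,4,6,11} — state 1 in

Answer: ACCEPT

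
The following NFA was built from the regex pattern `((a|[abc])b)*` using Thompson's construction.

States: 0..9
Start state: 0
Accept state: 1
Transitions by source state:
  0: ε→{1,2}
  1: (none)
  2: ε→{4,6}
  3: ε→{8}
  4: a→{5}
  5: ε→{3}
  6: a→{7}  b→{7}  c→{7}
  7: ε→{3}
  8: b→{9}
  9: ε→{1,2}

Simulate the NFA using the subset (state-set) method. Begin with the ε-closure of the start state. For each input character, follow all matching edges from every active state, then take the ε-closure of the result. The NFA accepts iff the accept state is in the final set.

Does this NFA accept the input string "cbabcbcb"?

Answer: ACCEPT

Steps:
initial (ε-close {0}): {0,1,2,4,6}
'c' @ 1: {3,7,8}
'b' @ 2: {1,2,4,6,9}  [accepting]
'a' @ 3: {3,5,7,8}
'b' @ 4: {1,2,4,6,9}  [accepting]
'c' @ 5: {3,7,8}
'b' @ 6: {1,2,4,6,9}  [accepting]
'c' @ 7: {3,7,8}
'b' @ 8: {1,2,4,6,9}  [accepting]
final: {1,2,4,6,9}; accept 1 in set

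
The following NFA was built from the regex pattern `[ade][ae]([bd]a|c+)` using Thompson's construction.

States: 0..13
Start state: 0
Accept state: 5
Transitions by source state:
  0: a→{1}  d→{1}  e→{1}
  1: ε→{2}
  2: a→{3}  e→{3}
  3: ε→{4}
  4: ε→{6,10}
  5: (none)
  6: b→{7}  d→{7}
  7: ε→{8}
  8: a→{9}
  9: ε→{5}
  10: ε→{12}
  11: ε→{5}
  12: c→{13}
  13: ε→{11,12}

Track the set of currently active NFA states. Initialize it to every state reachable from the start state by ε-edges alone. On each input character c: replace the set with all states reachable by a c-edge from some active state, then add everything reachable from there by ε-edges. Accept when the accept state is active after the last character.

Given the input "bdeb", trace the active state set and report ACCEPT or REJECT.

Answer: REJECT

Steps:
initial (ε-close {0}): {0}
'b' @ 1: {}  — no active states
rest 'deb' ignored (set empty)
after full input: {}  (accept=5 not in)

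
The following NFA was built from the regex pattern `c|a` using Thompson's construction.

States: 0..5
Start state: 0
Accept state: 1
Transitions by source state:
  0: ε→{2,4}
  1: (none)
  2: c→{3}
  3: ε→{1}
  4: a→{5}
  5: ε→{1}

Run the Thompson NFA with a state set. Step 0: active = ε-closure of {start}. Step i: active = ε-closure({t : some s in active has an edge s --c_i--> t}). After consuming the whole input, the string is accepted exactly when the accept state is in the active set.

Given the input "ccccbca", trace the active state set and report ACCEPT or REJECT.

Answer: REJECT

Trace:
start: ε-closure({0}) = {0,2,4}
'c' @ 1: {1,3}  [accepting]
'c' @ 2: {}  — dead — no transitions
rest 'ccbca' ignored (set empty)
end set {} — state 1 not in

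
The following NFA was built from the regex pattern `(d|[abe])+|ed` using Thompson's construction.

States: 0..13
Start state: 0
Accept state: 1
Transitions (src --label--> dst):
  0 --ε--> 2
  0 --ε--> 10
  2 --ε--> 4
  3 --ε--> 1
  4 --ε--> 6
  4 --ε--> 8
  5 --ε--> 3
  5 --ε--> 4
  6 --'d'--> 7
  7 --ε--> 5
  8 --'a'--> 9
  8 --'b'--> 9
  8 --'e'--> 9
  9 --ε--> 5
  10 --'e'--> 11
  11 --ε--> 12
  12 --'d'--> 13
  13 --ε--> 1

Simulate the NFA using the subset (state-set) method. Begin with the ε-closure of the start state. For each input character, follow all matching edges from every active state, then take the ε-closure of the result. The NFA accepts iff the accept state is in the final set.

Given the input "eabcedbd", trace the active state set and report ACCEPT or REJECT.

S₀ = ε-closure({0}) = {0,2,4,6,8,10}
'e' @ 1: {1,3,4,5,6,8,9,11,12}  [accepting]
'a' @ 2: {1,3,4,5,6,8,9}  [accepting]
'b' @ 3: {1,3,4,5,6,8,9}  [accepting]
'c' @ 4: {}  — no active states
rest 'edbd' ignored (set empty)
after full input: {}  (accept=1 not in)

Answer: REJECT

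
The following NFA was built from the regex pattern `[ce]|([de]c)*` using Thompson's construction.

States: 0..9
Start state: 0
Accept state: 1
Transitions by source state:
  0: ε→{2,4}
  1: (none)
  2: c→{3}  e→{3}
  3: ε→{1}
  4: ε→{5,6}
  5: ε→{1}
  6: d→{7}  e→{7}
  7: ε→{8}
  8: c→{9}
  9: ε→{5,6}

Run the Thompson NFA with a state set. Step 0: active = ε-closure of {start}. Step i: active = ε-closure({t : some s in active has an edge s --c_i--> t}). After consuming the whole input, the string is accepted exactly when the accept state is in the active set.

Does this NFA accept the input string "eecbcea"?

start: ε-closure({0}) = {0,1,2,4,5,6}
'e' @ 1: {1,3,7,8}  (accept∈set)
'e' @ 2: {}  — no active states
rest 'cbcea' ignored (set empty)
end set {} — state 1 not in

Answer: REJECT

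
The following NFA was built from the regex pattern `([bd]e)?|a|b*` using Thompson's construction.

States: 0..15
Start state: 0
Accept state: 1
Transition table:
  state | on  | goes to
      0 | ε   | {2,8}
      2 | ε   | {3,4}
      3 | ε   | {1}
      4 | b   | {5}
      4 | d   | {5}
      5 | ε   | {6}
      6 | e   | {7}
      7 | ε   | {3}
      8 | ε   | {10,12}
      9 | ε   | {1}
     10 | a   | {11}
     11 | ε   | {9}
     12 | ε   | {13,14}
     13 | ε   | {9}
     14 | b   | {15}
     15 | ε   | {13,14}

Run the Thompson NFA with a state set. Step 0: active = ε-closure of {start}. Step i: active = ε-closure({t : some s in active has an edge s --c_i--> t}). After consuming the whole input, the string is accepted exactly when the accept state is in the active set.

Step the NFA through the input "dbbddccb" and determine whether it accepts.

Answer: REJECT

Trace:
initial (ε-close {0}): {0,1,2,3,4,8,9,10,12,13,14}
'd' @ 1: {5,6}
'b' @ 2: {}  — state set empty
rest 'bddccb' ignored (set empty)
final: {}; accept 1 not in set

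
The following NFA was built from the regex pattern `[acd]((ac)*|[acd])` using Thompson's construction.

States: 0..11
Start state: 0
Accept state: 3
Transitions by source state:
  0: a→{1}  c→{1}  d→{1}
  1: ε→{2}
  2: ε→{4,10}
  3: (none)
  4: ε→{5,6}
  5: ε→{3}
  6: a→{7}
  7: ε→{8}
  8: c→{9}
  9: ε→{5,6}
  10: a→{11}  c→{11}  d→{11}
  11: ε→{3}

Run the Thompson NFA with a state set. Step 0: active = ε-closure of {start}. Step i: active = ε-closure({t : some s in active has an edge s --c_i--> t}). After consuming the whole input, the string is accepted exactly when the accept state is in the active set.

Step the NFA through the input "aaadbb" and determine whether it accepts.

Answer: REJECT

Trace:
S₀ = ε-closure({0}) = {0}
'a' @ 1: {1,2,3,4,5,6,10}  (accept∈set)
'a' @ 2: {3,7,8,11}  (accept∈set)
'a' @ 3: {}  — dead — no transitions
rest 'dbb' ignored (set empty)
after full input: {}  (accept=3 not in)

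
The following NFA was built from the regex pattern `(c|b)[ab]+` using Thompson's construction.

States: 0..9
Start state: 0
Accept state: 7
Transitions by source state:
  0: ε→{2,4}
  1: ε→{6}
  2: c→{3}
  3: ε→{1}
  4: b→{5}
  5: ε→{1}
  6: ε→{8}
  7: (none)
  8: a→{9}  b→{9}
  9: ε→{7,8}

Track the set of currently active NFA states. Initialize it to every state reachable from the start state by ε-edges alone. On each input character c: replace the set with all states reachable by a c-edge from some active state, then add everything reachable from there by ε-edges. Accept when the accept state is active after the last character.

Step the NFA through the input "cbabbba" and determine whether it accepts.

start: ε-closure({0}) = {0,2,4}
'c' @ 1: {1,3,6,8}
'b' @ 2: {7,8,9}  [accepting]
'a' @ 3: {7,8,9}  [accepting]
'b' @ 4: {7,8,9}  [accepting]
'b' @ 5: {7,8,9}  [accepting]
'b' @ 6: {7,8,9}  [accepting]
'a' @ 7: {7,8,9}  [accepting]
after full input: {7,8,9}  (accept=7 in)

Answer: ACCEPT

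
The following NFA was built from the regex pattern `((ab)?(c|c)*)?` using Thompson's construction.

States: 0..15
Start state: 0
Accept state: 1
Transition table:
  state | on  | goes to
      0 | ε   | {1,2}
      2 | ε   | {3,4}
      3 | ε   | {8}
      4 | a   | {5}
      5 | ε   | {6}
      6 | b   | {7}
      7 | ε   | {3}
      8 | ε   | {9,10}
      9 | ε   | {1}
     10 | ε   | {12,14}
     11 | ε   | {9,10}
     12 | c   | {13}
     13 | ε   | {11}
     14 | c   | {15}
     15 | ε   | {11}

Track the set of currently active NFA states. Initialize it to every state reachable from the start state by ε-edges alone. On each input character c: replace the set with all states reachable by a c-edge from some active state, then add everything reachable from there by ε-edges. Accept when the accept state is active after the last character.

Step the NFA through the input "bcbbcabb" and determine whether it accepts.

S₀ = ε-closure({0}) = {0,1,2,3,4,8,9,10,12,14}
'b' @ 1: {}  — state set empty
rest 'cbbcabb' ignored (set empty)
final: {}; accept 1 not in set

Answer: REJECT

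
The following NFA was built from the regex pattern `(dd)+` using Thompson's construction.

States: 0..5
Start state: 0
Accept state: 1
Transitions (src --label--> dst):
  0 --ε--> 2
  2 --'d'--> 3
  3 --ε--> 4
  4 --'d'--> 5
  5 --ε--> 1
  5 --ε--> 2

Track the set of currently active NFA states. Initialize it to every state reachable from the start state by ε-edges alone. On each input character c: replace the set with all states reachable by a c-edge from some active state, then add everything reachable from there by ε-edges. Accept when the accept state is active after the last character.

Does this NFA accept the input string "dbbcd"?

Answer: REJECT

Steps:
S₀ = ε-closure({0}) = {0,2}
'd' @ 1: {3,4}
'b' @ 2: {}  — dead — no transitions
rest 'bcd' ignored (set empty)
final: {}; accept 1 not in set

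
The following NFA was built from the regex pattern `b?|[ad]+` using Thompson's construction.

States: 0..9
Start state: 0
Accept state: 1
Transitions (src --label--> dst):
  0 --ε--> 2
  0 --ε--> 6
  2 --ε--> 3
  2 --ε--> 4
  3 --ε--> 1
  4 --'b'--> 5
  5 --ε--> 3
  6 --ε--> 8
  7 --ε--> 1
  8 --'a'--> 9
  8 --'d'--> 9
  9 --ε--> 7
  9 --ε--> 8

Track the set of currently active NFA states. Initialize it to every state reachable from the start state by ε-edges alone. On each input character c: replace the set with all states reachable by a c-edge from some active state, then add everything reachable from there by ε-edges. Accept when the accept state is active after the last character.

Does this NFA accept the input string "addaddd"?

Answer: ACCEPT

Derivation:
S₀ = ε-closure({0}) = {0,1,2,3,4,6,8}
'a' @ 1: {1,7,8,9}  [accepting]
'd' @ 2: {1,7,8,9}  [accepting]
'd' @ 3: {1,7,8,9}  [accepting]
'a' @ 4: {1,7,8,9}  [accepting]
'd' @ 5: {1,7,8,9}  [accepting]
'd' @ 6: {1,7,8,9}  [accepting]
'd' @ 7: {1,7,8,9}  [accepting]
after full input: {1,7,8,9}  (accept=1 in)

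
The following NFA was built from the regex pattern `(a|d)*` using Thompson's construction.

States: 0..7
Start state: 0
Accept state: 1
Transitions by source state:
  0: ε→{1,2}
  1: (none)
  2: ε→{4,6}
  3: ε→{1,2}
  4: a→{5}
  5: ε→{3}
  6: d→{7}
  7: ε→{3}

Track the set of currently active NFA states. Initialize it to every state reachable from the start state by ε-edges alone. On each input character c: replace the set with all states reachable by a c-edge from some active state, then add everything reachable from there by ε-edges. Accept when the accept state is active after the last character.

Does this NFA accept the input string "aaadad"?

Answer: ACCEPT

Derivation:
initial (ε-close {0}): {0,1,2,4,6}
'a' @ 1: {1,2,3,4,5,6}  ✓accept
'a' @ 2: {1,2,3,4,5,6}  ✓accept
'a' @ 3: {1,2,3,4,5,6}  ✓accept
'd' @ 4: {1,2,3,4,6,7}  ✓accept
'a' @ 5: {1,2,3,4,5,6}  ✓accept
'd' @ 6: {1,2,3,4,6,7}  ✓accept
after full input: {1,2,3,4,6,7}  (accept=1 in)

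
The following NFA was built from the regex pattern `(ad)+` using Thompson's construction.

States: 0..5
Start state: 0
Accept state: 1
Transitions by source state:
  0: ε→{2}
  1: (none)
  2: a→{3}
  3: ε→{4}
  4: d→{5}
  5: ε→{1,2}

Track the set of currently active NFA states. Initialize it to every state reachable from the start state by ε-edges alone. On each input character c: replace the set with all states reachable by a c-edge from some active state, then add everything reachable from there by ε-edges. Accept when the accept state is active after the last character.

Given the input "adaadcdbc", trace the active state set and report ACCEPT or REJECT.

initial (ε-close {0}): {0,2}
'a' @ 1: {3,4}
'd' @ 2: {1,2,5}  ✓accept
'a' @ 3: {3,4}
'a' @ 4: {}  — no active states
rest 'dcdbc' ignored (set empty)
final: {}; accept 1 not in set

Answer: REJECT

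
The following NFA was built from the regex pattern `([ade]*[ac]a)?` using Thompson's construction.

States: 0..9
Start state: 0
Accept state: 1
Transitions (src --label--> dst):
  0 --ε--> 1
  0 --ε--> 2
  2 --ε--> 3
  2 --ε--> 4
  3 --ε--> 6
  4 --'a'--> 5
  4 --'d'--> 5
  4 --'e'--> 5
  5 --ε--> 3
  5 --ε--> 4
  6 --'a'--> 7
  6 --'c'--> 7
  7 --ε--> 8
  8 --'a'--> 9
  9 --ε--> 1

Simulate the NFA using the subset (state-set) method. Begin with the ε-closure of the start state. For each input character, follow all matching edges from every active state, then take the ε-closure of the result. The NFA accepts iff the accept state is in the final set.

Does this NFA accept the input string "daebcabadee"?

S₀ = ε-closure({0}) = {0,1,2,3,4,6}
'd' @ 1: {3,4,5,6}
'a' @ 2: {3,4,5,6,7,8}
'e' @ 3: {3,4,5,6}
'b' @ 4: {}  — state set empty
rest 'cabadee' ignored (set empty)
end set {} — state 1 not in

Answer: REJECT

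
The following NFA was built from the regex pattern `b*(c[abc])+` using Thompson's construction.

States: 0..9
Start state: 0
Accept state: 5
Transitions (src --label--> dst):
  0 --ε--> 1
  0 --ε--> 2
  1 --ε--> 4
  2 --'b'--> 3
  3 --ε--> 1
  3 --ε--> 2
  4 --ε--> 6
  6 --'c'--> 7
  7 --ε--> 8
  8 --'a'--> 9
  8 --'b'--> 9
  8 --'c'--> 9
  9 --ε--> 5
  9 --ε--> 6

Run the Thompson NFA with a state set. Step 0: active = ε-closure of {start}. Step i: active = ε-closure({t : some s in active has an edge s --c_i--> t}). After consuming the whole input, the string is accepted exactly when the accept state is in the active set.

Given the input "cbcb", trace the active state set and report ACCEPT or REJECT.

Answer: ACCEPT

Derivation:
initial (ε-close {0}): {0,1,2,4,6}
'c' @ 1: {7,8}
'b' @ 2: {5,6,9}  ✓accept
'c' @ 3: {7,8}
'b' @ 4: {5,6,9}  ✓accept
end set {5,6,9} — state 5 in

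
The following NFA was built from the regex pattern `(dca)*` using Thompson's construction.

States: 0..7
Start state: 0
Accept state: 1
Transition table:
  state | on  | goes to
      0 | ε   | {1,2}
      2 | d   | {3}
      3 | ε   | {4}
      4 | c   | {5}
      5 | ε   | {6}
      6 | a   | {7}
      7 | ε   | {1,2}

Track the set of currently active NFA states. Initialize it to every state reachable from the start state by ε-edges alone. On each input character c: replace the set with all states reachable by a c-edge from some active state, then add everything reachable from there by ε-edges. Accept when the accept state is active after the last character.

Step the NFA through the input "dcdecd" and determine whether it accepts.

start: ε-closure({0}) = {0,1,2}
'd' @ 1: {3,4}
'c' @ 2: {5,6}
'd' @ 3: {}  — no active states
rest 'ecd' ignored (set empty)
final: {}; accept 1 not in set

Answer: REJECT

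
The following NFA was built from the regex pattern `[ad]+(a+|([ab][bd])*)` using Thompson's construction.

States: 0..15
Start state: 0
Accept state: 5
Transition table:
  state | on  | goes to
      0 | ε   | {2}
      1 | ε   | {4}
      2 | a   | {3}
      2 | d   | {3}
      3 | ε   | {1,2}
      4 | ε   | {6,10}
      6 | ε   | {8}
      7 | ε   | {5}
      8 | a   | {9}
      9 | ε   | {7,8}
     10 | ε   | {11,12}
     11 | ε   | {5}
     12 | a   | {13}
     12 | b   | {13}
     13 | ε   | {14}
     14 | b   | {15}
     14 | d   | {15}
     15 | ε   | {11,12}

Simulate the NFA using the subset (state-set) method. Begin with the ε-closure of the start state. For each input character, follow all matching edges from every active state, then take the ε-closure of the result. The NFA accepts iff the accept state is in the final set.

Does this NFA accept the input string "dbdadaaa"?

Answer: REJECT

Trace:
start: ε-closure({0}) = {0,2}
'd' @ 1: {1,2,3,4,5,6,8,10,11,12}  (accept∈set)
'b' @ 2: {13,14}
'd' @ 3: {5,11,12,15}  (accept∈set)
'a' @ 4: {13,14}
'd' @ 5: {5,11,12,15}  (accept∈set)
'a' @ 6: {13,14}
'a' @ 7: {}  — dead — no transitions
rest 'a' ignored (set empty)
final: {}; accept 5 not in set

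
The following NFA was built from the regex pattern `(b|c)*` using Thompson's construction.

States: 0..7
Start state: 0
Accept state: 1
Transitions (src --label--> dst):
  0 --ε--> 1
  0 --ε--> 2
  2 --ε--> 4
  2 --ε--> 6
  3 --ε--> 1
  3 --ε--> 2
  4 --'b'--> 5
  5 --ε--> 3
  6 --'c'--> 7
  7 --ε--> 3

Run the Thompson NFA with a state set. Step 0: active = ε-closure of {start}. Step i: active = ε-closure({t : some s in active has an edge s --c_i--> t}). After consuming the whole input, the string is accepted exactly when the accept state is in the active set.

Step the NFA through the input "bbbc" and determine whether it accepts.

Answer: ACCEPT

Steps:
S₀ = ε-closure({0}) = {0,1,2,4,6}
'b' @ 1: {1,2,3,4,5,6}  [accepting]
'b' @ 2: {1,2,3,4,5,6}  [accepting]
'b' @ 3: {1,2,3,4,5,6}  [accepting]
'c' @ 4: {1,2,3,4,6,7}  [accepting]
after full input: {1,2,3,4,6,7}  (accept=1 in)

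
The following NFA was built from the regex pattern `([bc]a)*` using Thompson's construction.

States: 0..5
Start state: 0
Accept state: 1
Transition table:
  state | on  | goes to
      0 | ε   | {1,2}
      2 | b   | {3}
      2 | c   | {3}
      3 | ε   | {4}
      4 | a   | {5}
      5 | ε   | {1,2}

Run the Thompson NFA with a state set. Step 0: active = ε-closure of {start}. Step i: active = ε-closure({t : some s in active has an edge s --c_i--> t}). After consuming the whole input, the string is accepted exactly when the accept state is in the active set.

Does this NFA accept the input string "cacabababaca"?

Answer: ACCEPT

Derivation:
start: ε-closure({0}) = {0,1,2}
'c' @ 1: {3,4}
'a' @ 2: {1,2,5}  ✓accept
'c' @ 3: {3,4}
'a' @ 4: {1,2,5}  ✓accept
'b' @ 5: {3,4}
'a' @ 6: {1,2,5}  ✓accept
'b' @ 7: {3,4}
'a' @ 8: {1,2,5}  ✓accept
'b' @ 9: {3,4}
'a' @ 10: {1,2,5}  ✓accept
'c' @ 11: {3,4}
'a' @ 12: {1,2,5}  ✓accept
final: {1,2,5}; accept 1 in set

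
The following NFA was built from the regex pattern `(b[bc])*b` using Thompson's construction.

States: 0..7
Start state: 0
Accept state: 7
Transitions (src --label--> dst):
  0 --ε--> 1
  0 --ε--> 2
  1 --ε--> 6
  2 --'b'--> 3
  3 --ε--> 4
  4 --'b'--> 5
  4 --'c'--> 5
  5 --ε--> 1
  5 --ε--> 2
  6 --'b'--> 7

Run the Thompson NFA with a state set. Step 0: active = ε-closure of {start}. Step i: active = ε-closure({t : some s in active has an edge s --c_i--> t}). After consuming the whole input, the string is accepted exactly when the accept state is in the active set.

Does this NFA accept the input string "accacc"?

Answer: REJECT

Derivation:
start: ε-closure({0}) = {0,1,2,6}
'a' @ 1: {}  — no active states
rest 'ccacc' ignored (set empty)
final: {}; accept 7 not in set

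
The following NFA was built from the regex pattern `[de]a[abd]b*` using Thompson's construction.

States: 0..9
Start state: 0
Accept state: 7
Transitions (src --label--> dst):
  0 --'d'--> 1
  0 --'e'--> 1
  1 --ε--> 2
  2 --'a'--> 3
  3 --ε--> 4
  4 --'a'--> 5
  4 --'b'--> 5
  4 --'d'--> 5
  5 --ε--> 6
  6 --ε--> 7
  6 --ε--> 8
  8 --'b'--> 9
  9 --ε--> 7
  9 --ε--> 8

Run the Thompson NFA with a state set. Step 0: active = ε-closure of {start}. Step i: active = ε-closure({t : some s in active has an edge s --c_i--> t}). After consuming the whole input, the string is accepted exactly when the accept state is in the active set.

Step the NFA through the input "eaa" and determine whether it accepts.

initial (ε-close {0}): {0}
'e' @ 1: {1,2}
'a' @ 2: {3,4}
'a' @ 3: {5,6,7,8}  ✓accept
after full input: {5,6,7,8}  (accept=7 in)

Answer: ACCEPT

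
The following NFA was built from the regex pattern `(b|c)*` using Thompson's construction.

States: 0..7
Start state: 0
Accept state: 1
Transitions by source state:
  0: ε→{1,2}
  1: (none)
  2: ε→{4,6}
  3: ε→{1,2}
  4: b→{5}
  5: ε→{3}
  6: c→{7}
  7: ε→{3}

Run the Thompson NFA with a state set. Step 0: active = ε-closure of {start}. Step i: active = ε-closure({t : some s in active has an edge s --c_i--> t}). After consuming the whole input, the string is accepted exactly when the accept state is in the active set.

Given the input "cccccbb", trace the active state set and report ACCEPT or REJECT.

Answer: ACCEPT

Steps:
S₀ = ε-closure({0}) = {0,1,2,4,6}
'c' @ 1: {1,2,3,4,6,7}  [accepting]
'c' @ 2: {1,2,3,4,6,7}  [accepting]
'c' @ 3: {1,2,3,4,6,7}  [accepting]
'c' @ 4: {1,2,3,4,6,7}  [accepting]
'c' @ 5: {1,2,3,4,6,7}  [accepting]
'b' @ 6: {1,2,3,4,5,6}  [accepting]
'b' @ 7: {1,2,3,4,5,6}  [accepting]
end set {1,2,3,4,5,6} — state 1 in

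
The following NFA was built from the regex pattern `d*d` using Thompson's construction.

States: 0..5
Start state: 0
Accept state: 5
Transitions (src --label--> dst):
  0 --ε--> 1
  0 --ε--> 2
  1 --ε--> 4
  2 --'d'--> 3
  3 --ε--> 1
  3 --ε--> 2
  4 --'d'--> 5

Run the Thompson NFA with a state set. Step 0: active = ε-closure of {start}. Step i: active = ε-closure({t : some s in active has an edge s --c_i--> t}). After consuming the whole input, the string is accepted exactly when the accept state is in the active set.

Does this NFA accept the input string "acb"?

Answer: REJECT

Trace:
start: ε-closure({0}) = {0,1,2,4}
'a' @ 1: {}  — dead — no transitions
rest 'cb' ignored (set empty)
end set {} — state 5 not in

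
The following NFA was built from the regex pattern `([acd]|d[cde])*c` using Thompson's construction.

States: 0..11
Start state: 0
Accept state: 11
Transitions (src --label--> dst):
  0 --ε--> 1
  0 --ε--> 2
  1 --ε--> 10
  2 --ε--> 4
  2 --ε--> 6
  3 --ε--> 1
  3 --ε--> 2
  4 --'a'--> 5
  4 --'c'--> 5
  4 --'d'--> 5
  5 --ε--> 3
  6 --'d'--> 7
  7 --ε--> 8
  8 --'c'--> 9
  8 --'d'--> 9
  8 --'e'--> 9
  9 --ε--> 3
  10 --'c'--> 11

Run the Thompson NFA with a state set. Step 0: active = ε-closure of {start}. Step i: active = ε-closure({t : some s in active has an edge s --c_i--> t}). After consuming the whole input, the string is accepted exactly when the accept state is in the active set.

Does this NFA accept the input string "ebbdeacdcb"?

start: ε-closure({0}) = {0,1,2,4,6,10}
'e' @ 1: {}  — dead — no transitions
rest 'bbdeacdcb' ignored (set empty)
final: {}; accept 11 not in set

Answer: REJECT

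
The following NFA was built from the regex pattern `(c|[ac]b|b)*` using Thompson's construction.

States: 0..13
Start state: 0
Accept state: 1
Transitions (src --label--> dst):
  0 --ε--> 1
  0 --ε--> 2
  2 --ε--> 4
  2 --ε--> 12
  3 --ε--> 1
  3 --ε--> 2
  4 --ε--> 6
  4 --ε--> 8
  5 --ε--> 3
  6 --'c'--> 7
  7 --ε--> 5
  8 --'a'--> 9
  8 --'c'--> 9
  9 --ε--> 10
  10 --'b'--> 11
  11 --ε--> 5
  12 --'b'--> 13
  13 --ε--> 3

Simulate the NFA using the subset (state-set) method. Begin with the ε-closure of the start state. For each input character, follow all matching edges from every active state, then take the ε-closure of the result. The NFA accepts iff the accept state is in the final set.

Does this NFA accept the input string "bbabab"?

S₀ = ε-closure({0}) = {0,1,2,4,6,8,12}
'b' @ 1: {1,2,3,4,6,8,12,13}  ✓accept
'b' @ 2: {1,2,3,4,6,8,12,13}  ✓accept
'a' @ 3: {9,10}
'b' @ 4: {1,2,3,4,5,6,8,11,12}  ✓accept
'a' @ 5: {9,10}
'b' @ 6: {1,2,3,4,5,6,8,11,12}  ✓accept
final: {1,2,3,4,5,6,8,11,12}; accept 1 in set

Answer: ACCEPT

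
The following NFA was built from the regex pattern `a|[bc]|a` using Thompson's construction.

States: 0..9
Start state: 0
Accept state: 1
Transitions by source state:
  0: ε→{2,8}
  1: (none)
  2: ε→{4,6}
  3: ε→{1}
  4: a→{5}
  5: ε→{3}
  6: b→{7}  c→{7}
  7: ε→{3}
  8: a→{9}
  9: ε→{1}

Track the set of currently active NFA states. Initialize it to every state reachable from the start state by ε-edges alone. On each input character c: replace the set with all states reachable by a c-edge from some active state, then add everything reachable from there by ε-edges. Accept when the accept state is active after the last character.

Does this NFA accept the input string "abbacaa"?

initial (ε-close {0}): {0,2,4,6,8}
'a' @ 1: {1,3,5,9}  [accepting]
'b' @ 2: {}  — dead — no transitions
rest 'bacaa' ignored (set empty)
end set {} — state 1 not in

Answer: REJECT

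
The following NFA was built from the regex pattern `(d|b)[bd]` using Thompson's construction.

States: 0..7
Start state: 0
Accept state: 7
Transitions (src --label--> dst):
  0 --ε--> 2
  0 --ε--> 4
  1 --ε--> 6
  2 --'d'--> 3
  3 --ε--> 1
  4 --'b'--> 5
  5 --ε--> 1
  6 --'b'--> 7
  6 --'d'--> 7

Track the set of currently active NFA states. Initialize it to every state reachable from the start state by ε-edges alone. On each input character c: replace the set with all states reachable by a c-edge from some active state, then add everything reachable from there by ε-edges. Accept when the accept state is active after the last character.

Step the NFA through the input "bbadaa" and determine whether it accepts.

Answer: REJECT

Trace:
S₀ = ε-closure({0}) = {0,2,4}
'b' @ 1: {1,5,6}
'b' @ 2: {7}  [accepting]
'a' @ 3: {}  — no active states
rest 'daa' ignored (set empty)
final: {}; accept 7 not in set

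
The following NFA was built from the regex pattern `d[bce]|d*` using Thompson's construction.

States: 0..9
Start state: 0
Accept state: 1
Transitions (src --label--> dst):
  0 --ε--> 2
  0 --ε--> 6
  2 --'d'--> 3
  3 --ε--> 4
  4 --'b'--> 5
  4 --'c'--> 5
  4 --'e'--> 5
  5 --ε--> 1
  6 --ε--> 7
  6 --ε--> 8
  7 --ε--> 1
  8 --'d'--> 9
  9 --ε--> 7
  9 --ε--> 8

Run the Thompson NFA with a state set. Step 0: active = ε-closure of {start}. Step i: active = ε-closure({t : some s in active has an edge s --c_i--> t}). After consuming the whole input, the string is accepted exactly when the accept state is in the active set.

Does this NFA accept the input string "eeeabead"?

initial (ε-close {0}): {0,1,2,6,7,8}
'e' @ 1: {}  — state set empty
rest 'eeabead' ignored (set empty)
after full input: {}  (accept=1 not in)

Answer: REJECT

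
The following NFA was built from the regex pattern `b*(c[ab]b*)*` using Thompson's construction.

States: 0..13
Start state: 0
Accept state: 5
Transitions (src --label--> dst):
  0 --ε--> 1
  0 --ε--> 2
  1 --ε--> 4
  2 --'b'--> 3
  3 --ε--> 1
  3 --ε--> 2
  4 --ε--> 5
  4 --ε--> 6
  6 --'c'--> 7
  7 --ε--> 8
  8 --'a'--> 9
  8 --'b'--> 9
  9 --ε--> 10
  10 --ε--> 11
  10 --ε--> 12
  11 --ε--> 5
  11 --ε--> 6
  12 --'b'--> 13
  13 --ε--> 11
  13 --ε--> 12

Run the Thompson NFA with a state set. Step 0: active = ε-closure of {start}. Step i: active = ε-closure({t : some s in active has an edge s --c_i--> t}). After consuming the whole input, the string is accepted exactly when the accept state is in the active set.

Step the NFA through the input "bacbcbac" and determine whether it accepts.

start: ε-closure({0}) = {0,1,2,4,5,6}
'b' @ 1: {1,2,3,4,5,6}  (accept∈set)
'a' @ 2: {}  — state set empty
rest 'cbcbac' ignored (set empty)
after full input: {}  (accept=5 not in)

Answer: REJECT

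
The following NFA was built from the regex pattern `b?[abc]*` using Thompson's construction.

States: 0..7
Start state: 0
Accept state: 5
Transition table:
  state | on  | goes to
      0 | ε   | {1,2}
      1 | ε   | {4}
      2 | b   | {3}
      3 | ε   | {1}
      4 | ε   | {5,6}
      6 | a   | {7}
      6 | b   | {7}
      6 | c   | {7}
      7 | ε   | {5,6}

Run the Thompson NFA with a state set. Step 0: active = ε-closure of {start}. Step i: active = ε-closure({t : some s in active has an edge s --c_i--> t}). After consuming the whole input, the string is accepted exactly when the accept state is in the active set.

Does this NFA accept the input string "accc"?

S₀ = ε-closure({0}) = {0,1,2,4,5,6}
'a' @ 1: {5,6,7}  [accepting]
'c' @ 2: {5,6,7}  [accepting]
'c' @ 3: {5,6,7}  [accepting]
'c' @ 4: {5,6,7}  [accepting]
end set {5,6,7} — state 5 in

Answer: ACCEPT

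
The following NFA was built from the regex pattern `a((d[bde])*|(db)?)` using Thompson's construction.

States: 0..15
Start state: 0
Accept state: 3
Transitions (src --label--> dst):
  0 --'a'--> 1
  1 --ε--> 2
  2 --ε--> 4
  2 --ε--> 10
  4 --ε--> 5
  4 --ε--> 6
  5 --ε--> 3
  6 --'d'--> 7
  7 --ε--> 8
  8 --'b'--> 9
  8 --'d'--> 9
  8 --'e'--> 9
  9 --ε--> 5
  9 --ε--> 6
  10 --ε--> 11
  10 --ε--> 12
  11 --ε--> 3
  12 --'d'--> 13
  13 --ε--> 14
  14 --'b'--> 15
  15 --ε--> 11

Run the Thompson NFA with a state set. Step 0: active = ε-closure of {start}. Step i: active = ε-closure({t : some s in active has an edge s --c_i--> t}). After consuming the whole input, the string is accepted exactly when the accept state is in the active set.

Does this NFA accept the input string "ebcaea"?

Answer: REJECT

Steps:
start: ε-closure({0}) = {0}
'e' @ 1: {}  — no active states
rest 'bcaea' ignored (set empty)
after full input: {}  (accept=3 not in)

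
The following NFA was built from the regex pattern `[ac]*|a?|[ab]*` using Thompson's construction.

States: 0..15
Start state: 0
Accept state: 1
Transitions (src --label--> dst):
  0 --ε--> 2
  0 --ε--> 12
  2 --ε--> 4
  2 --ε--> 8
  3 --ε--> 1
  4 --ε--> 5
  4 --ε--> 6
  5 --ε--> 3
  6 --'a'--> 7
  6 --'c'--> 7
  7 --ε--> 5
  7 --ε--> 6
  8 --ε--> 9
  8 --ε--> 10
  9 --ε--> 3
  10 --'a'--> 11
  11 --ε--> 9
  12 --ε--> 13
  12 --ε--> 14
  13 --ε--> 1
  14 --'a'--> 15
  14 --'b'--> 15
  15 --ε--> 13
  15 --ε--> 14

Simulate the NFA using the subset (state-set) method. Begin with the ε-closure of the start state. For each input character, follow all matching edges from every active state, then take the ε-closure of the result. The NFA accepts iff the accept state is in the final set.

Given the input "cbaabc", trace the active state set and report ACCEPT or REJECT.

initial (ε-close {0}): {0,1,2,3,4,5,6,8,9,10,12,13,14}
'c' @ 1: {1,3,5,6,7}  [accepting]
'b' @ 2: {}  — no active states
rest 'aabc' ignored (set empty)
end set {} — state 1 not in

Answer: REJECT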